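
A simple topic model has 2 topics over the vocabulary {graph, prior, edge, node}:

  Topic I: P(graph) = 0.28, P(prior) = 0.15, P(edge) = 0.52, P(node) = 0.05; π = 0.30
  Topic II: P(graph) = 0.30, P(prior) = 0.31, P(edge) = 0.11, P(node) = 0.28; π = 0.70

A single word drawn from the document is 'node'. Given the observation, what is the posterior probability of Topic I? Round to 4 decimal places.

The responsibility of component k is π_k f_k(x) divided by Σ_j π_j f_j(x).
Evaluate each component's likelihood at the observed value:
  p_I = 0.05
  p_II = 0.28
Multiply by the mixture weights:
  π_I·p_I = 0.30 × 0.05 = 0.015
  π_II·p_II = 0.70 × 0.28 = 0.196
Sum: 0.015 + 0.196 = 0.211
P(Topic I | 'node') ≈ 0.0711

0.0711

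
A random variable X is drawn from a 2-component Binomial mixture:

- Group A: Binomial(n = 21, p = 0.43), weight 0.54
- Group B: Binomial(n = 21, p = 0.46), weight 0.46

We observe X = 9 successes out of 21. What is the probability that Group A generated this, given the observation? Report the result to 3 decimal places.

0.550

The responsibility of component k is w_k f_k(x) divided by Σ_j w_j f_j(x).
Binomial probabilities:
  L_A = 0.173763
  L_B = 0.166644
Weight by the priors:
  w_A·L_A = 0.54 × 0.173763 = 0.0938322
  w_B·L_B = 0.46 × 0.166644 = 0.0766562
Evidence: 0.0938322 + 0.0766562 = 0.170488
P(Group A | x) ≈ 0.550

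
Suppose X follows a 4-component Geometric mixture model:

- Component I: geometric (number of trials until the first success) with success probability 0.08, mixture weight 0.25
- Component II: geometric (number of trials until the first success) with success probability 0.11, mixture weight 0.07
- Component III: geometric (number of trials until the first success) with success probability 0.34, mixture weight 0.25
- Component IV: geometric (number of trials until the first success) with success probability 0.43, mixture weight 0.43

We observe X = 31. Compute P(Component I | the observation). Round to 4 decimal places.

P(component k | x) = π_k·f_k(x) / marginal(x), where marginal(x) = Σ_j π_j·f_j(x).
Geometric probabilities:
  f_I = 0.08·(1−0.08)^30 = 0.08·0.0819662 = 0.0065573
  f_II = 0.11·(1−0.11)^30 = 0.11·0.030318 = 0.00333498
  f_III = 0.34·(1−0.34)^30 = 0.34·3.85761e-06 = 1.31159e-06
  f_IV = 0.43·(1−0.43)^30 = 0.43·4.7451e-08 = 2.04039e-08
Weight by the priors:
  π_I·f_I = 0.25 × 0.0065573 = 0.00163932
  π_II·f_II = 0.07 × 0.00333498 = 0.000233448
  π_III·f_III = 0.25 × 1.31159e-06 = 3.27897e-07
  π_IV·f_IV = 0.43 × 2.04039e-08 = 8.7737e-09
Marginal: 0.00163932 + 0.000233448 + 3.27897e-07 + 8.7737e-09 = 0.00187311
P(Component I | 31) ≈ 0.8752

0.8752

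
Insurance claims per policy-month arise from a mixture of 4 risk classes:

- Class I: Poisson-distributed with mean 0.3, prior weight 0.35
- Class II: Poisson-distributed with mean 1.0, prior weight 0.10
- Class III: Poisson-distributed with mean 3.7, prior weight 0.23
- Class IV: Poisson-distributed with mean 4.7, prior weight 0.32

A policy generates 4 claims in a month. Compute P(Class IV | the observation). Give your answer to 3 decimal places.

P(component k | x) = w_k·f_k(x) / marginal(x), where marginal(x) = Σ_j w_j·f_j(x).
Component likelihoods at x = 4 claims:
  f_I = e^(−0.3)·0.3^4/4! = 0.000250026
  f_II = e^(−1.0)·1.0^4/4! = 0.0153283
  f_III = e^(−3.7)·3.7^4/4! = 0.193066
  f_IV = e^(−4.7)·4.7^4/4! = 0.184925
Prior × likelihood for each component:
  w_I·f_I = 0.35 × 0.000250026 = 8.75092e-05
  w_II·f_II = 0.10 × 0.0153283 = 0.00153283
  w_III·f_III = 0.23 × 0.193066 = 0.0444052
  w_IV·f_IV = 0.32 × 0.184925 = 0.0591761
Evidence: 8.75092e-05 + 0.00153283 + 0.0444052 + 0.0591761 = 0.105202
Responsibility of Class IV: 0.0591761 / 0.105202 ≈ 0.563

0.563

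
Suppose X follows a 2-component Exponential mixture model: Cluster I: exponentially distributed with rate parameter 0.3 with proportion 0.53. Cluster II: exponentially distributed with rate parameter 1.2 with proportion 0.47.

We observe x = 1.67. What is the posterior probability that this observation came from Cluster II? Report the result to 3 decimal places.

0.441

The responsibility of component k is P(Z=k) f_k(x) divided by Σ_j P(Z=j) f_j(x).
Evaluate each component's likelihood at the observed value:
  p_I = 0.181777
  p_II = 0.161754
Multiply by the mixture weights:
  P(Z=I)·p_I = 0.53 × 0.181777 = 0.096342
  P(Z=II)·p_II = 0.47 × 0.161754 = 0.0760244
Marginal: 0.096342 + 0.0760244 = 0.172366
P(Cluster II | the observation) = 0.0760244 / 0.172366 ≈ 0.441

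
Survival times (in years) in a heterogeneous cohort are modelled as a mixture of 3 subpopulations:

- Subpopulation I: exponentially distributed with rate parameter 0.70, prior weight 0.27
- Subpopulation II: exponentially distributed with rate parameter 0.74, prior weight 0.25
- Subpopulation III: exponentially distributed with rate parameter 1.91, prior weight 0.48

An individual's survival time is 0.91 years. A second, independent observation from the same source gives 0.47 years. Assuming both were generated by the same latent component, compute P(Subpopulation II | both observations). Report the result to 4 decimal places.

The responsibility of component k is π_k f_k(x) divided by Σ_j π_j f_j(x).
Since both observations come from the same component, the likelihood for component k is f_k(x₁)·f_k(x₂).
  L_I = [0.70·e^(−0.70·0.91) = 0.70·e^(−0.6370) = 0.370214] × [0.50375] = 0.186495
  L_II = [0.74·e^(−0.74·0.91) = 0.74·e^(−0.6734) = 0.377379] × [0.522618] = 0.197225
  L_III = [1.91·e^(−1.91·0.91) = 1.91·e^(−1.7381) = 0.335882] × [0.778336] = 0.261429
Prior × likelihood for each component:
  π_I·L_I = 0.27 × 0.186495 = 0.0503537
  π_II·L_II = 0.25 × 0.197225 = 0.0493062
  π_III·L_III = 0.48 × 0.261429 = 0.125486
Evidence: 0.0503537 + 0.0493062 + 0.125486 = 0.225146
P(Subpopulation II | x₁,x₂) = 0.0493062 / 0.225146 ≈ 0.2190

0.2190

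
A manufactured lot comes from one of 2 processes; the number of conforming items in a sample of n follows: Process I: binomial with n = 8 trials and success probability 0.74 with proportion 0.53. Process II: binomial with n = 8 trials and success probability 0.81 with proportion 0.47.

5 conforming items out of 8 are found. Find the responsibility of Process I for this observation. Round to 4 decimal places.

0.6478

P(component k | x) = π_k·f_k(x) / marginal(x), where marginal(x) = Σ_j π_j·f_j(x).
Evaluate each component's likelihood at the observed value:
  p_I = 0.218407
  p_II = 0.133929
Multiply by the mixture weights:
  π_I·p_I = 0.53 × 0.218407 = 0.115756
  π_II·p_II = 0.47 × 0.133929 = 0.0629465
Evidence: 0.115756 + 0.0629465 = 0.178702
So the posterior for Process I is 0.115756 / 0.178702 ≈ 0.6478.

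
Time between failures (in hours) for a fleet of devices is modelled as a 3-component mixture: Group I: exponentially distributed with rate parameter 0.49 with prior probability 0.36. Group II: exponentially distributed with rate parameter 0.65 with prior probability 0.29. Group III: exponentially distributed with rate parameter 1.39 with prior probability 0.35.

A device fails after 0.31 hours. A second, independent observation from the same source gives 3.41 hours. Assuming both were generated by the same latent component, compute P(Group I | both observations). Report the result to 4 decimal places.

0.4862

Apply Bayes' rule: the posterior for each component is proportional to its prior times its likelihood at x.
Since both observations come from the same component, the likelihood for component k is f_k(x₁)·f_k(x₂).
  L_I = [0.420946] × [0.0921581] = 0.0387936
  L_II = [0.531377] × [0.0708434] = 0.0376446
  L_III = [0.903394] × [0.0121479] = 0.0109744
Multiply by the mixture weights:
  w_I·L_I = 0.36 × 0.0387936 = 0.0139657
  w_II·L_II = 0.29 × 0.0376446 = 0.0109169
  w_III·L_III = 0.35 × 0.0109744 = 0.00384103
Marginal: 0.0139657 + 0.0109169 + 0.00384103 = 0.0287237
Responsibility of Group I: 0.0139657 / 0.0287237 ≈ 0.4862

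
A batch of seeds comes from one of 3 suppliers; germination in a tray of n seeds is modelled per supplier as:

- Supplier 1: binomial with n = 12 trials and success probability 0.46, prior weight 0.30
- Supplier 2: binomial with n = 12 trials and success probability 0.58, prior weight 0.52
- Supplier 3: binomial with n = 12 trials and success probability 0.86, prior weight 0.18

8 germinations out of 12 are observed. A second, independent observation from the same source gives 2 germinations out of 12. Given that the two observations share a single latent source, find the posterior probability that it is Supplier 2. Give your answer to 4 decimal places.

0.3429

P(component k | x) = π_k·f_k(x) / marginal(x), where marginal(x) = Σ_j π_j·f_j(x).
Since both observations come from the same component, the likelihood for component k is f_k(x₁)·f_k(x₂).
  p_1 = [0.0843807] × [0.029444] = 0.00248451
  p_2 = [0.197254] × [0.00379221] = 0.00074803
  p_3 = [0.056899] × [1.41196e-07] = 8.03389e-09
Prior × likelihood for each component:
  π_1·p_1 = 0.30 × 0.00248451 = 0.000745352
  π_2·p_2 = 0.52 × 0.00074803 = 0.000388976
  π_3·p_3 = 0.18 × 8.03389e-09 = 1.4461e-09
Evidence: 0.000745352 + 0.000388976 + 1.4461e-09 = 0.00113433
P(Supplier 2 | x₁,x₂) = 0.000388976 / 0.00113433 ≈ 0.3429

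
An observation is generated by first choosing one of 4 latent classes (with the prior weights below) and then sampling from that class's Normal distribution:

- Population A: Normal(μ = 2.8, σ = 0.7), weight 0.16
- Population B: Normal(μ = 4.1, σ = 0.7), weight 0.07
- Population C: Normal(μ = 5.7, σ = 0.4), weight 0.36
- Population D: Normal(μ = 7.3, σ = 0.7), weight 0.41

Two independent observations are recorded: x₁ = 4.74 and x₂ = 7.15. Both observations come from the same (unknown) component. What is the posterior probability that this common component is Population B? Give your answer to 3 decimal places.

0.006

The responsibility of component k is π_k f_k(x) divided by Σ_j π_j f_j(x).
Since both observations come from the same component, the likelihood for component k is f_k(x₁)·f_k(x₂).
  L_A = [(1/(0.7·√(2π)))·exp(−(4.74−2.8)²/(2·0.7²)) = 0.569918·exp(-3.84041) = 0.0122446] × [2.3451e-09] = 2.87148e-11
  L_B = [(1/(0.7·√(2π)))·exp(−(4.74−4.1)²/(2·0.7²)) = 0.569918·exp(-0.41796) = 0.375227] × [4.29871e-05] = 1.61299e-05
  L_C = [(1/(0.4·√(2π)))·exp(−(4.74−5.7)²/(2·0.4²)) = 0.997356·exp(-2.88000) = 0.0559863] × [0.00139765] = 7.82495e-05
  L_D = [(1/(0.7·√(2π)))·exp(−(4.74−7.3)²/(2·0.7²)) = 0.569918·exp(-6.68735) = 0.000710451] × [0.556982] = 0.000395708
Weight by the priors:
  π_A·L_A = 0.16 × 2.87148e-11 = 4.59437e-12
  π_B·L_B = 0.07 × 1.61299e-05 = 1.1291e-06
  π_C·L_C = 0.36 × 7.82495e-05 = 2.81698e-05
  π_D·L_D = 0.41 × 0.000395708 = 0.00016224
Normaliser: 4.59437e-12 + 1.1291e-06 + 2.81698e-05 + 0.00016224 = 0.000191539
P(Population B | x₁, x₂) = 1.1291e-06 / 0.000191539 ≈ 0.006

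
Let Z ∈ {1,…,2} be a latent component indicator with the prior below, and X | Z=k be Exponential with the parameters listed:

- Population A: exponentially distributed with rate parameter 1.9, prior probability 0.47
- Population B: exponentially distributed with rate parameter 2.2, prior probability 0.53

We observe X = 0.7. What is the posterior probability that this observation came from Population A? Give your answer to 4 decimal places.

0.4858

By Bayes' theorem, P(k | x) = w_k f_k(x) / Σ_j w_j f_j(x).
Evaluate each component's likelihood at the observed value:
  f_A = 1.9·e^(−1.9·0.7) = 1.9·e^(−1.3300) = 0.502507
  f_B = 2.2·e^(−2.2·0.7) = 2.2·e^(−1.5400) = 0.471638
Multiply by the mixture weights:
  w_A·f_A = 0.47 × 0.502507 = 0.236178
  w_B·f_B = 0.53 × 0.471638 = 0.249968
Sum: 0.236178 + 0.249968 = 0.486147
P(Population A | data) ≈ 0.4858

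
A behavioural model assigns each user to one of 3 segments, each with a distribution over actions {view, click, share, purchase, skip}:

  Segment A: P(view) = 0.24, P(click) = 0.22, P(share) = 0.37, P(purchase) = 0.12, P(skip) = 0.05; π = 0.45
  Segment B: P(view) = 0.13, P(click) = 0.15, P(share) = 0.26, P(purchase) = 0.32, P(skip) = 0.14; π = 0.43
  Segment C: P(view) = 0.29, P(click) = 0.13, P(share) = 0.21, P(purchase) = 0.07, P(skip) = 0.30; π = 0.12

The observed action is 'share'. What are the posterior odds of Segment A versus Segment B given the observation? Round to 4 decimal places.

Posterior odds = (w_i f_i(x)) / (w_j f_j(x)); the normalising sum cancels.
Categorical probabilities:
  p_A = P(share | comp) = 0.37
  p_B = P(share | comp) = 0.26
  p_C = P(share | comp) = 0.21
0.1665 / 0.1118 ≈ 1.4893

1.4893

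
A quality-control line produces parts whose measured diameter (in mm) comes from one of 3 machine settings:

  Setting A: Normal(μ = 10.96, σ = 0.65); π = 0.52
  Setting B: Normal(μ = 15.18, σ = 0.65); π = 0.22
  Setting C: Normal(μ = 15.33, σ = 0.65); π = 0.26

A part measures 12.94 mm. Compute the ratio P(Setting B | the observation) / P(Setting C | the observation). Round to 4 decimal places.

Only the two components matter; the odds are (w_i f_i(x)) / (w_j f_j(x)).
Normal densities:
  L_A = (1/(0.65·√(2π)))·exp(−(12.94−10.96)²/(2·0.65²)) = 0.613757·exp(-4.63953) = 0.00593029
  L_B = (1/(0.65·√(2π)))·exp(−(12.94−15.18)²/(2·0.65²)) = 0.613757·exp(-5.93799) = 0.00161868
  L_C = (1/(0.65·√(2π)))·exp(−(12.94−15.33)²/(2·0.65²)) = 0.613757·exp(-6.75988) = 0.00071157
0.00035611 / 0.000185008 ≈ 1.9248

1.9248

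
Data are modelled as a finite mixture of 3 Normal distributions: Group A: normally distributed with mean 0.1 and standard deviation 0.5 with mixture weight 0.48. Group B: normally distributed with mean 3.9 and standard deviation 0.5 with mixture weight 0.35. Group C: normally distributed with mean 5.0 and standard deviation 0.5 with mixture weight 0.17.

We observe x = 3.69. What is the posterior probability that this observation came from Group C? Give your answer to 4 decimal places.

0.0169

By Bayes' theorem, P(k | x) = π_k f_k(x) / Σ_j π_j f_j(x).
Evaluate each component's likelihood at the observed value:
  p_A = 5.09893e-12
  p_B = 0.730525
  p_C = 0.0257843
Unnormalised posteriors:
  π_A·p_A = 0.48 × 5.09893e-12 = 2.44748e-12
  π_B·p_B = 0.35 × 0.730525 = 0.255684
  π_C·p_C = 0.17 × 0.0257843 = 0.00438332
Normaliser: 2.44748e-12 + 0.255684 + 0.00438332 = 0.260067
Responsibility of Group C: 0.00438332 / 0.260067 ≈ 0.0169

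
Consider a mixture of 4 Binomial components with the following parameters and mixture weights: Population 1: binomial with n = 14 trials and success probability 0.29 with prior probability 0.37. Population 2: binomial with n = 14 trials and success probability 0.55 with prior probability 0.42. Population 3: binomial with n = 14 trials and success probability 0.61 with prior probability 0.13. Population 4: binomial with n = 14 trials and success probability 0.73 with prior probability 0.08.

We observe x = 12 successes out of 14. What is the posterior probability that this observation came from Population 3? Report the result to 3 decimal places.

0.209

Posterior ∝ prior × likelihood, so P(k | x) ∝ π_k f_k(x); normalise over all components.
Evaluate each component's likelihood at the observed value:
  f_1 = C(14,12)·0.29^12·0.71^2 = 91·3.53815e-07·0.5041 = 1.62306e-05
  f_2 = C(14,12)·0.55^12·0.45^2 = 91·0.000766218·0.2025 = 0.0141195
  f_3 = C(14,12)·0.61^12·0.39^2 = 91·0.00265435·0.1521 = 0.0367391
  f_4 = C(14,12)·0.73^12·0.27^2 = 91·0.022902·0.0729 = 0.15193
Weight by the priors:
  π_1·f_1 = 0.37 × 1.62306e-05 = 6.00531e-06
  π_2·f_2 = 0.42 × 0.0141195 = 0.00593018
  π_3·f_3 = 0.13 × 0.0367391 = 0.00477608
  π_4·f_4 = 0.08 × 0.15193 = 0.0121544
Evidence: 6.00531e-06 + 0.00593018 + 0.00477608 + 0.0121544 = 0.0228667
P(Population 3 | x) = 0.00477608 / 0.0228667 ≈ 0.209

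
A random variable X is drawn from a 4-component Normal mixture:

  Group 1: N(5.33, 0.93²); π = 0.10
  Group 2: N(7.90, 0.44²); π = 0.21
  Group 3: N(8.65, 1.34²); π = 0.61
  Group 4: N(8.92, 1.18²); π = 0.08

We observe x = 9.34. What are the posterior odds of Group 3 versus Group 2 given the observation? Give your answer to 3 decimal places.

176.885

Posterior odds = (π_i f_i(x)) / (π_j f_j(x)); the normalising sum cancels.
Normal densities:
  L_1 = (1/(0.93·√(2π)))·exp(−(9.34−5.33)²/(2·0.93²)) = 0.428970·exp(-9.29593) = 3.93782e-05
  L_2 = (1/(0.44·√(2π)))·exp(−(9.34−7.90)²/(2·0.44²)) = 0.906687·exp(-5.35537) = 0.00428202
  L_3 = (1/(1.34·√(2π)))·exp(−(9.34−8.65)²/(2·1.34²)) = 0.297718·exp(-0.13257) = 0.260753
  L_4 = (1/(1.18·√(2π)))·exp(−(9.34−8.92)²/(2·1.18²)) = 0.338087·exp(-0.06334) = 0.317335
0.159059 / 0.000899225 ≈ 176.885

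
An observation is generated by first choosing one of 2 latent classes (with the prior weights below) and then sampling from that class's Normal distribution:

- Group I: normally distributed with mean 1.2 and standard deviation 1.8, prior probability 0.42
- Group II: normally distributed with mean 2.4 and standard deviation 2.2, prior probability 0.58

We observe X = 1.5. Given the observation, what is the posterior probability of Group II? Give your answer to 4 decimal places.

By Bayes' theorem, P(k | x) = π_k f_k(x) / Σ_j π_j f_j(x).
Evaluate each component's likelihood at the observed value:
  L_I = 0.218578
  L_II = 0.166781
Multiply by the mixture weights:
  π_I·L_I = 0.42 × 0.218578 = 0.0918026
  π_II·L_II = 0.58 × 0.166781 = 0.096733
Evidence: 0.0918026 + 0.096733 = 0.188536
So the posterior for Group II is 0.096733 / 0.188536 ≈ 0.5131.

0.5131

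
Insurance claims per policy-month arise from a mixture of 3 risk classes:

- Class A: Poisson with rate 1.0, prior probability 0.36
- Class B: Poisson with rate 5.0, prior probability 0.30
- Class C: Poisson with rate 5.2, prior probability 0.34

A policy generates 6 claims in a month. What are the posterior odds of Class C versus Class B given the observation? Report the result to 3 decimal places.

Only the two components matter; the odds are (P(Z=i) f_i(x)) / (P(Z=j) f_j(x)).
Component likelihoods at x = 6 claims:
  f_A = e^(−1.0)·1.0^6/6! = 0.000510944
  f_B = e^(−5.0)·5.0^6/6! = 0.146223
  f_C = e^(−5.2)·5.2^6/6! = 0.15148
Posterior odds = (P(Z=C)·f_C) / (P(Z=B)·f_B) = (0.34·0.15148) / (0.30·0.146223) = 0.0515033 / 0.0438668 ≈ 1.174

1.174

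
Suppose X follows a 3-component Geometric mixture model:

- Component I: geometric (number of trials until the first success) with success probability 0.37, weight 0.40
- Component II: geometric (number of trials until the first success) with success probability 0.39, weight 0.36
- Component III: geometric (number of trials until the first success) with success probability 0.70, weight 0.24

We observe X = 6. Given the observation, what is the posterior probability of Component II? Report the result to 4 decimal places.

0.4399

P(component k | x) = w_k·f_k(x) / marginal(x), where marginal(x) = Σ_j w_j·f_j(x).
Component likelihoods at x = 6:
  f_I = 0.37·(1−0.37)^5 = 0.37·0.0992437 = 0.0367202
  f_II = 0.39·(1−0.39)^5 = 0.39·0.0844596 = 0.0329393
  f_III = 0.70·(1−0.70)^5 = 0.70·0.00243 = 0.001701
Weight by the priors:
  w_I·f_I = 0.40 × 0.0367202 = 0.0146881
  w_II·f_II = 0.36 × 0.0329393 = 0.0118581
  w_III·f_III = 0.24 × 0.001701 = 0.00040824
Marginal: 0.0146881 + 0.0118581 + 0.00040824 = 0.0269544
Responsibility of Component II: 0.0118581 / 0.0269544 ≈ 0.4399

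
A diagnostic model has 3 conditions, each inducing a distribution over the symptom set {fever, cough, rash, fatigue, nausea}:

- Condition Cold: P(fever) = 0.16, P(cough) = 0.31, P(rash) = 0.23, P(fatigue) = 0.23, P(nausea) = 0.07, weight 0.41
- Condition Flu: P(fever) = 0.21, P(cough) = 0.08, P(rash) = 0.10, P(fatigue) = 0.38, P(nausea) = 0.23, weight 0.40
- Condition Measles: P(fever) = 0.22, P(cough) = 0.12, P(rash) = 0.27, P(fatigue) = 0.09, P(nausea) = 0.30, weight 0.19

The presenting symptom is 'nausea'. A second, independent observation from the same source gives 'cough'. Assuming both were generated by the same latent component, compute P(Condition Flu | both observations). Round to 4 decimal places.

0.3187

P(component k | x) = π_k·f_k(x) / marginal(x), where marginal(x) = Σ_j π_j·f_j(x).
Since both observations come from the same component, the likelihood for component k is f_k(x₁)·f_k(x₂).
  p_Cold = [P(nausea | comp) = 0.07] × [0.31] = 0.0217
  p_Flu = [P(nausea | comp) = 0.23] × [0.08] = 0.0184
  p_Measles = [P(nausea | comp) = 0.30] × [0.12] = 0.036
Prior × likelihood for each component:
  π_Cold·p_Cold = 0.41 × 0.0217 = 0.008897
  π_Flu·p_Flu = 0.40 × 0.0184 = 0.00736
  π_Measles·p_Measles = 0.19 × 0.036 = 0.00684
Denominator: 0.008897 + 0.00736 + 0.00684 = 0.023097
P(Condition Flu | x₁,x₂) = 0.00736 / 0.023097 ≈ 0.3187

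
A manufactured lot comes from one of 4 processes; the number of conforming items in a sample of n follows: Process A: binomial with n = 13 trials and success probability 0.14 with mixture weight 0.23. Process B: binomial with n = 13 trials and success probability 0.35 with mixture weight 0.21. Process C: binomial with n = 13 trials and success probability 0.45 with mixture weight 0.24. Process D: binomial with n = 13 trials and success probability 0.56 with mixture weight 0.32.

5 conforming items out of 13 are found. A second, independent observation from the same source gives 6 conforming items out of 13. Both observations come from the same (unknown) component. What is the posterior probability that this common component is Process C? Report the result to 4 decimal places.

0.4550

Apply Bayes' rule: the posterior for each component is proportional to its prior times its likelihood at x.
Since both observations come from the same component, the likelihood for component k is f_k(x₁)·f_k(x₂).
  f_A = [C(13,5)·0.14^5·0.86^8 = 1287·5.37824e-05·0.299218 = 0.0207113] × [0.00449547] = 9.31067e-05
  f_B = [C(13,5)·0.35^5·0.65^8 = 1287·0.00525219·0.0318645 = 0.21539] × [0.154639] = 0.0333077
  f_C = [C(13,5)·0.45^5·0.55^8 = 1287·0.0184528·0.00837339 = 0.198858] × [0.216936] = 0.0431394
  f_D = [C(13,5)·0.56^5·0.44^8 = 1287·0.0550732·0.00140482 = 0.0995727] × [0.168972] = 0.016825
Multiply by the mixture weights:
  π_A·f_A = 0.23 × 9.31067e-05 = 2.14145e-05
  π_B·f_B = 0.21 × 0.0333077 = 0.00699462
  π_C·f_C = 0.24 × 0.0431394 = 0.0103534
  π_D·f_D = 0.32 × 0.016825 = 0.00538399
Evidence: 2.14145e-05 + 0.00699462 + 0.0103534 + 0.00538399 = 0.0227535
Responsibility of Process C: 0.0103534 / 0.0227535 ≈ 0.4550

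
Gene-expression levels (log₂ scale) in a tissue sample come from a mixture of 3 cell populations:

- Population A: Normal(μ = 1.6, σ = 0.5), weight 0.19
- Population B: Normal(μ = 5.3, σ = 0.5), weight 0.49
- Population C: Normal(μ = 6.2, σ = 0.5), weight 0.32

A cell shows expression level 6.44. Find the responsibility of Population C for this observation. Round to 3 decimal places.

0.887

Apply Bayes' rule: the posterior for each component is proportional to its prior times its likelihood at x.
Component likelihoods at x = 6.44:
  L_A = (1/(0.5·√(2π)))·exp(−(6.44−1.6)²/(2·0.5²)) = 0.797885·exp(-46.85120) = 3.58693e-21
  L_B = (1/(0.5·√(2π)))·exp(−(6.44−5.3)²/(2·0.5²)) = 0.797885·exp(-2.59920) = 0.0593092
  L_C = (1/(0.5·√(2π)))·exp(−(6.44−6.2)²/(2·0.5²)) = 0.797885·exp(-0.11520) = 0.711065
Multiply by the mixture weights:
  P(Z=A)·L_A = 0.19 × 3.58693e-21 = 6.81516e-22
  P(Z=B)·L_B = 0.49 × 0.0593092 = 0.0290615
  P(Z=C)·L_C = 0.32 × 0.711065 = 0.227541
Sum: 6.81516e-22 + 0.0290615 + 0.227541 = 0.256602
P(Population C | the observation) = 0.227541 / 0.256602 ≈ 0.887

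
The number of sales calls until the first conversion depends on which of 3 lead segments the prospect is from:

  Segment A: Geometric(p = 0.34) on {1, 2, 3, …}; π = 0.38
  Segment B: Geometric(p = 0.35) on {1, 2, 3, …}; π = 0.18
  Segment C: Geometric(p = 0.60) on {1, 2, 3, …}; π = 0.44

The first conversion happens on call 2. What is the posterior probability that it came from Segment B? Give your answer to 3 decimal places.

0.177

The responsibility of component k is w_k f_k(x) divided by Σ_j w_j f_j(x).
Geometric probabilities:
  f_A = 0.2244
  f_B = 0.2275
  f_C = 0.24
Prior × likelihood for each component:
  w_A·f_A = 0.38 × 0.2244 = 0.085272
  w_B·f_B = 0.18 × 0.2275 = 0.04095
  w_C·f_C = 0.44 × 0.24 = 0.1056
Marginal: 0.085272 + 0.04095 + 0.1056 = 0.231822
P(Segment B | the observation) ≈ 0.177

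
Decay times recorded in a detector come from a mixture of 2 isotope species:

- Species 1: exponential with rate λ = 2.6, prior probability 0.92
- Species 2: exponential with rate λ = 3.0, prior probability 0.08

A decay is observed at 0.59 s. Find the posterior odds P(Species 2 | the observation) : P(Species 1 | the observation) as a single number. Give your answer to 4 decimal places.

Only the two components matter; the odds are (P(Z=i) f_i(x)) / (P(Z=j) f_j(x)).
Exponential densities:
  f_1 = 0.560745
  f_2 = 0.510999
Posterior odds = (P(Z=2)·f_2) / (P(Z=1)·f_1) = (0.08·0.510999) / (0.92·0.560745) = 0.0408799 / 0.515886 ≈ 0.0792

0.0792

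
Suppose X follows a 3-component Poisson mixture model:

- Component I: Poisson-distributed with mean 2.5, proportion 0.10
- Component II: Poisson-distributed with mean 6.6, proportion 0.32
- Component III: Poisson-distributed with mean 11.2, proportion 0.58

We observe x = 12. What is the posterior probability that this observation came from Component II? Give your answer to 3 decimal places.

Apply Bayes' rule: the posterior for each component is proportional to its prior times its likelihood at x.
Component likelihoods at x = 12:
  f_I = e^(−2.5)·2.5^12/12! = 1.02143e-05
  f_II = e^(−6.6)·6.6^12/12! = 0.019402
  f_III = e^(−11.2)·11.2^12/12! = 0.11122
Prior × likelihood for each component:
  π_I·f_I = 0.10 × 1.02143e-05 = 1.02143e-06
  π_II·f_II = 0.32 × 0.019402 = 0.00620864
  π_III·f_III = 0.58 × 0.11122 = 0.0645073
Evidence: 1.02143e-06 + 0.00620864 + 0.0645073 = 0.070717
So the posterior for Component II is 0.00620864 / 0.070717 ≈ 0.088.

0.088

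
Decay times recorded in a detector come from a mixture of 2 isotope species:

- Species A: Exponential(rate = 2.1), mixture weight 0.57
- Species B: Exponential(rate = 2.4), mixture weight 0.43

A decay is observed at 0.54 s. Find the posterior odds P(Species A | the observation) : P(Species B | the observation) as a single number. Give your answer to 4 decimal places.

Posterior odds = (π_i f_i(x)) / (π_j f_j(x)); the normalising sum cancels.
Exponential densities:
  L_A = 2.1·e^(−2.1·0.54) = 2.1·e^(−1.1340) = 0.675662
  L_B = 2.4·e^(−2.4·0.54) = 2.4·e^(−1.2960) = 0.656698
0.385127 / 0.28238 ≈ 1.3639

1.3639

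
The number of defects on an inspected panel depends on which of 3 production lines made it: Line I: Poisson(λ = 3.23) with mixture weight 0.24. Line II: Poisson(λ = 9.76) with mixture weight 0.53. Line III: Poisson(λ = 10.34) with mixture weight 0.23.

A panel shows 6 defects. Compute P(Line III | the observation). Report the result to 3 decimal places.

P(component k | x) = π_k·f_k(x) / marginal(x), where marginal(x) = Σ_j π_j·f_j(x).
Evaluate each component's likelihood at the observed value:
  p_I = e^(−3.23)·3.23^6/6! = 0.0623895
  p_II = e^(−9.76)·9.76^6/6! = 0.0692871
  p_III = e^(−10.34)·10.34^6/6! = 0.0548512
Prior × likelihood for each component:
  π_I·p_I = 0.24 × 0.0623895 = 0.0149735
  π_II·p_II = 0.53 × 0.0692871 = 0.0367222
  π_III·p_III = 0.23 × 0.0548512 = 0.0126158
Denominator: 0.0149735 + 0.0367222 + 0.0126158 = 0.0643114
So the posterior for Line III is 0.0126158 / 0.0643114 ≈ 0.196.

0.196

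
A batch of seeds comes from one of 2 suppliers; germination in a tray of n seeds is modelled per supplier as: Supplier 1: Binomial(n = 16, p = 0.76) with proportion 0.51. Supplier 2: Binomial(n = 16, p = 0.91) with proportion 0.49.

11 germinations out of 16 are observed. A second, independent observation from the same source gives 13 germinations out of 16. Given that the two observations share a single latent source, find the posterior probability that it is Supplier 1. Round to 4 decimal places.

0.9724

Posterior ∝ prior × likelihood, so P(k | x) ∝ π_k f_k(x); normalise over all components.
Since both observations come from the same component, the likelihood for component k is f_k(x₁)·f_k(x₂).
  f_1 = [C(16,11)·0.76^11·0.24^5 = 4368·0.0488596·0.000796262 = 0.169937] × [0.218473] = 0.0371267
  f_2 = [C(16,11)·0.91^11·0.09^5 = 4368·0.354369·5.9049e-06 = 0.00914009] × [0.119799] = 0.00109497
Multiply by the mixture weights:
  π_1·f_1 = 0.51 × 0.0371267 = 0.0189346
  π_2·f_2 = 0.49 × 0.00109497 = 0.000536538
Marginal: 0.0189346 + 0.000536538 = 0.0194712
P(Supplier 1 | data) ≈ 0.9724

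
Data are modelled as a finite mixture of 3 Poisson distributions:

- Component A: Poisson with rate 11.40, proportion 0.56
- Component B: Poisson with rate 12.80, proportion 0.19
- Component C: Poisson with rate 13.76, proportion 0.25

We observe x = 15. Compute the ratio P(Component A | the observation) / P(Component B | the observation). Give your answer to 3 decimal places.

Since P(k|x) ∝ P(Z=k) f_k(x), the posterior odds are P(Z=i) f_i(x) / (P(Z=j) f_j(x)).
Evaluate each component's likelihood at the observed value:
  L_A = e^(−11.40)·11.40^15/15! = 0.0611105
  L_B = e^(−12.80)·12.80^15/15! = 0.0856408
  L_C = e^(−13.76)·13.76^15/15! = 0.0970253
0.0342219 / 0.0162717 ≈ 2.103

2.103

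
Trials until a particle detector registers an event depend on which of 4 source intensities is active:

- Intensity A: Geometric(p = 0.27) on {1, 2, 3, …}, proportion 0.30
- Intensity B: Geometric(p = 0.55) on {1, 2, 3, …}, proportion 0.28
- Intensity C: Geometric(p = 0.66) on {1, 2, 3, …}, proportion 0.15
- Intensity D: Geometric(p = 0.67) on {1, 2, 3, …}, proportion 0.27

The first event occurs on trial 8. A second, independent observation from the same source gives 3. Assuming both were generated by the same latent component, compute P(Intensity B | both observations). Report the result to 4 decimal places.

Posterior ∝ prior × likelihood, so P(k | x) ∝ π_k f_k(x); normalise over all components.
Since both observations come from the same component, the likelihood for component k is f_k(x₁)·f_k(x₂).
  L_A = [0.029828] × [0.143883] = 0.00429174
  L_B = [0.00205518] × [0.111375] = 0.000228896
  L_C = [0.000346654] × [0.076296] = 2.64483e-05
  L_D = [0.000285544] × [0.072963] = 2.08341e-05
Prior × likelihood for each component:
  π_A·L_A = 0.30 × 0.00429174 = 0.00128752
  π_B·L_B = 0.28 × 0.000228896 = 6.40909e-05
  π_C·L_C = 0.15 × 2.64483e-05 = 3.96725e-06
  π_D·L_D = 0.27 × 2.08341e-05 = 5.62521e-06
Sum: 0.00128752 + 6.40909e-05 + 3.96725e-06 + 5.62521e-06 = 0.0013612
Responsibility of Intensity B: 6.40909e-05 / 0.0013612 ≈ 0.0471

0.0471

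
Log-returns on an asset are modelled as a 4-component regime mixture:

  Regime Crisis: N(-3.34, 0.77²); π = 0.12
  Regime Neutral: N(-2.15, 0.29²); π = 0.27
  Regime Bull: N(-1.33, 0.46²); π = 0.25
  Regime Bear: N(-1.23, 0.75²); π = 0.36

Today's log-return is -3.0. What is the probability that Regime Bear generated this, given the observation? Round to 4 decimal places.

0.1607

By Bayes' theorem, P(k | x) = π_k f_k(x) / Σ_j π_j f_j(x).
Component likelihoods at x = -3.0:
  L_Crisis = (1/(0.77·√(2π)))·exp(−(-3.0−-3.34)²/(2·0.77²)) = 0.518107·exp(-0.09749) = 0.469982
  L_Neutral = (1/(0.29·√(2π)))·exp(−(-3.0−-2.15)²/(2·0.29²)) = 1.375663·exp(-4.29548) = 0.0187503
  L_Bull = (1/(0.46·√(2π)))·exp(−(-3.0−-1.33)²/(2·0.46²)) = 0.867266·exp(-6.59003) = 0.00119162
  L_Bear = (1/(0.75·√(2π)))·exp(−(-3.0−-1.23)²/(2·0.75²)) = 0.531923·exp(-2.78480) = 0.0328417
Multiply by the mixture weights:
  π_Crisis·L_Crisis = 0.12 × 0.469982 = 0.0563979
  π_Neutral·L_Neutral = 0.27 × 0.0187503 = 0.00506258
  π_Bull·L_Bull = 0.25 × 0.00119162 = 0.000297906
  π_Bear·L_Bear = 0.36 × 0.0328417 = 0.011823
Marginal: 0.0563979 + 0.00506258 + 0.000297906 + 0.011823 = 0.0735813
Responsibility of Regime Bear: 0.011823 / 0.0735813 ≈ 0.1607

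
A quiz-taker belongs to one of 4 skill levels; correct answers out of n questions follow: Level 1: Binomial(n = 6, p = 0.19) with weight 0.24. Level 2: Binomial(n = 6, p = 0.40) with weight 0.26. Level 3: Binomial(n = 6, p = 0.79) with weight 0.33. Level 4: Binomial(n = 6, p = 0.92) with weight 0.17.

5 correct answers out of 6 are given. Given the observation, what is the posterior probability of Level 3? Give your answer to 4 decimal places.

0.6678

Posterior ∝ prior × likelihood, so P(k | x) ∝ π_k f_k(x); normalise over all components.
Evaluate each component's likelihood at the observed value:
  L_1 = 0.00120338
  L_2 = 0.036864
  L_3 = 0.387709
  L_4 = 0.316359
Prior × likelihood for each component:
  π_1·L_1 = 0.24 × 0.00120338 = 0.000288812
  π_2·L_2 = 0.26 × 0.036864 = 0.00958464
  π_3·L_3 = 0.33 × 0.387709 = 0.127944
  π_4·L_4 = 0.17 × 0.316359 = 0.0537811
Normaliser: 0.000288812 + 0.00958464 + 0.127944 + 0.0537811 = 0.191599
Responsibility of Level 3: 0.127944 / 0.191599 ≈ 0.6678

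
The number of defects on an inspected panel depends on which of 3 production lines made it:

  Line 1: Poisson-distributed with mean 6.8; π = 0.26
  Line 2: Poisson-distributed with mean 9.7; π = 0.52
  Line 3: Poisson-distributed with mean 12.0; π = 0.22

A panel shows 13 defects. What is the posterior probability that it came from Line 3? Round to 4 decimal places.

0.3823

P(component k | x) = π_k·f_k(x) / marginal(x), where marginal(x) = Σ_j π_j·f_j(x).
Evaluate each component's likelihood at the observed value:
  L_1 = e^(−6.8)·6.8^13/13! = 0.0118887
  L_2 = e^(−9.7)·9.7^13/13! = 0.0662363
  L_3 = e^(−12.0)·12.0^13/13! = 0.10557
Prior × likelihood for each component:
  π_1·L_1 = 0.26 × 0.0118887 = 0.00309105
  π_2·L_2 = 0.52 × 0.0662363 = 0.0344429
  π_3·L_3 = 0.22 × 0.10557 = 0.0232255
Denominator: 0.00309105 + 0.0344429 + 0.0232255 = 0.0607594
So the posterior for Line 3 is 0.0232255 / 0.0607594 ≈ 0.3823.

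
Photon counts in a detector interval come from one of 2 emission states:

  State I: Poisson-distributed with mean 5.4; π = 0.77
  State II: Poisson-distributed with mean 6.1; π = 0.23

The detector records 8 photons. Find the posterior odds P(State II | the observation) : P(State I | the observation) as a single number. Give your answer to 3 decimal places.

Posterior odds = (π_i f_i(x)) / (π_j f_j(x)); the normalising sum cancels.
Evaluate each component's likelihood at the observed value:
  f_I = e^(−5.4)·5.4^8/8! = 0.0809915
  f_II = e^(−6.1)·6.1^8/8! = 0.10664
Odds = (0.23/0.77) × (0.10664/0.0809915) = 0.298701 × 1.31669 ≈ 0.393

0.393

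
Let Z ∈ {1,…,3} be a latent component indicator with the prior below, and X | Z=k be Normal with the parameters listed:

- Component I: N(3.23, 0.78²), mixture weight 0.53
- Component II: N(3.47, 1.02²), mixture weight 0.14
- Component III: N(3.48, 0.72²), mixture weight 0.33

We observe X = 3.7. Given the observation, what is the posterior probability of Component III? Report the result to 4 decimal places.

Posterior ∝ prior × likelihood, so P(k | x) ∝ P(Z=k) f_k(x); normalise over all components.
Normal densities:
  L_I = (1/(0.78·√(2π)))·exp(−(3.7−3.23)²/(2·0.78²)) = 0.511464·exp(-0.18154) = 0.426553
  L_II = (1/(1.02·√(2π)))·exp(−(3.7−3.47)²/(2·1.02²)) = 0.391120·exp(-0.02542) = 0.381302
  L_III = (1/(0.72·√(2π)))·exp(−(3.7−3.48)²/(2·0.72²)) = 0.554087·exp(-0.04668) = 0.528815
Weight by the priors:
  P(Z=I)·L_I = 0.53 × 0.426553 = 0.226073
  P(Z=II)·L_II = 0.14 × 0.381302 = 0.0533823
  P(Z=III)·L_III = 0.33 × 0.528815 = 0.174509
Normaliser: 0.226073 + 0.0533823 + 0.174509 = 0.453964
P(Component III | 3.7) = 0.174509 / 0.453964 ≈ 0.3844

0.3844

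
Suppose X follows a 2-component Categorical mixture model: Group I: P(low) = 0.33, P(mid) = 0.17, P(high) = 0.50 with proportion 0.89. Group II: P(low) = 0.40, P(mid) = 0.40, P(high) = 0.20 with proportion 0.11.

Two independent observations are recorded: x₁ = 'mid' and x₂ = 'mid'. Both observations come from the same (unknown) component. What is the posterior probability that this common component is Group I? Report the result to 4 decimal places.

0.5937

P(component k | x) = w_k·f_k(x) / marginal(x), where marginal(x) = Σ_j w_j·f_j(x).
Since both observations come from the same component, the likelihood for component k is f_k(x₁)·f_k(x₂).
  L_I = [P(mid | comp) = 0.17] × [0.17] = 0.0289
  L_II = [P(mid | comp) = 0.40] × [0.4] = 0.16
Multiply by the mixture weights:
  w_I·L_I = 0.89 × 0.0289 = 0.025721
  w_II·L_II = 0.11 × 0.16 = 0.0176
Sum: 0.025721 + 0.0176 = 0.043321
So the posterior for Group I is 0.025721 / 0.043321 ≈ 0.5937.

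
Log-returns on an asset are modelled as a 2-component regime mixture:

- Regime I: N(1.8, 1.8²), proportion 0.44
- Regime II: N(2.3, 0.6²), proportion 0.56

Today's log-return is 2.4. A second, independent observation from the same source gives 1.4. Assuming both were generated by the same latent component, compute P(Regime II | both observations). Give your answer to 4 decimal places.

Apply Bayes' rule: the posterior for each component is proportional to its prior times its likelihood at x.
Since both observations come from the same component, the likelihood for component k is f_k(x₁)·f_k(x₂).
  p_I = [0.209657] × [0.216229] = 0.045334
  p_II = [0.655733] × [0.215863] = 0.141548
Unnormalised posteriors:
  π_I·p_I = 0.44 × 0.045334 = 0.019947
  π_II·p_II = 0.56 × 0.141548 = 0.079267
Evidence: 0.019947 + 0.079267 = 0.099214
P(Regime II | x₁, x₂) = 0.079267 / 0.099214 ≈ 0.7989

0.7989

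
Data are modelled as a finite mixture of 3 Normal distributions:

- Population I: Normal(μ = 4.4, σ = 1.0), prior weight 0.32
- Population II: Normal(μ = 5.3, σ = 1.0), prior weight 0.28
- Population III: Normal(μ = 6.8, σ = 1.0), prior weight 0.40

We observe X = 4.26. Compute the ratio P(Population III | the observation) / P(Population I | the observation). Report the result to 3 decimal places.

0.050

Only the two components matter; the odds are (π_i f_i(x)) / (π_j f_j(x)).
Normal densities:
  p_I = (1/(1.0·√(2π)))·exp(−(4.26−4.4)²/(2·1.0²)) = 0.398942·exp(-0.00980) = 0.395052
  p_II = (1/(1.0·√(2π)))·exp(−(4.26−5.3)²/(2·1.0²)) = 0.398942·exp(-0.54080) = 0.232297
  p_III = (1/(1.0·√(2π)))·exp(−(4.26−6.8)²/(2·1.0²)) = 0.398942·exp(-3.22580) = 0.0158476
Posterior odds = (π_III·p_III) / (π_I·p_I) = (0.40·0.0158476) / (0.32·0.395052) = 0.00633903 / 0.126417 ≈ 0.050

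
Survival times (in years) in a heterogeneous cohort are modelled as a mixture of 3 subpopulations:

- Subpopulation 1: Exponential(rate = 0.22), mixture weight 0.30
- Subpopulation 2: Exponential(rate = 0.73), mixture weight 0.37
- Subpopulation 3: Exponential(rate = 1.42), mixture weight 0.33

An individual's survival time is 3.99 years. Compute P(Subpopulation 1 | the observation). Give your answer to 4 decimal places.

Posterior ∝ prior × likelihood, so P(k | x) ∝ π_k f_k(x); normalise over all components.
Component likelihoods at x = 3.99 years:
  f_1 = 0.22·e^(−0.22·3.99) = 0.22·e^(−0.8778) = 0.0914532
  f_2 = 0.73·e^(−0.73·3.99) = 0.73·e^(−2.9127) = 0.0396601
  f_3 = 1.42·e^(−1.42·3.99) = 1.42·e^(−5.6658) = 0.00491658
Prior × likelihood for each component:
  π_1·f_1 = 0.30 × 0.0914532 = 0.027436
  π_2·f_2 = 0.37 × 0.0396601 = 0.0146742
  π_3·f_3 = 0.33 × 0.00491658 = 0.00162247
Sum: 0.027436 + 0.0146742 + 0.00162247 = 0.0437327
So the posterior for Subpopulation 1 is 0.027436 / 0.0437327 ≈ 0.6274.

0.6274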